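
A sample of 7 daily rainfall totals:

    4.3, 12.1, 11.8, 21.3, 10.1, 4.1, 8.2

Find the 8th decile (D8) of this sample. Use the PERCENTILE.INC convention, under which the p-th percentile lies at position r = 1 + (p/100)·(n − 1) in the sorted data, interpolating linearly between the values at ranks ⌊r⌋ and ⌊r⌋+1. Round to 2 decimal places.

12.04

Sorted: 4.1, 4.3, 8.2, 10.1, 11.8, 12.1, 21.3.
n = 7.
r = 1 + (80/100)·(7 − 1) = 1 + 4.8 = 5.8.
Rank 5 is 11.8 and rank 6 is 12.1.
Interpolate: 11.8 + 0.8·(12.1 − 11.8) = 11.8 + 0.8·0.3 = 12.04.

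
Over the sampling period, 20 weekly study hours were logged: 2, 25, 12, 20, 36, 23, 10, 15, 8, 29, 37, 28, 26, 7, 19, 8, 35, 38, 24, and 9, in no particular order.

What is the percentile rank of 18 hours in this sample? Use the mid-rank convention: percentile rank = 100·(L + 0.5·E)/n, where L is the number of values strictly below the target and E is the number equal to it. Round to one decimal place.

40.0

Sorted: 2, 7, 8, 8, 9, 10, 12, 15, 19, 20, 23, 24, 25, 26, 28, 29, 35, 36, 37, 38.
Count below 18: L = 8; count equal: E = 0; n = 20.
Percentile rank = 100·(8 + 0.5·0)/20 = 100·8/20 = 40.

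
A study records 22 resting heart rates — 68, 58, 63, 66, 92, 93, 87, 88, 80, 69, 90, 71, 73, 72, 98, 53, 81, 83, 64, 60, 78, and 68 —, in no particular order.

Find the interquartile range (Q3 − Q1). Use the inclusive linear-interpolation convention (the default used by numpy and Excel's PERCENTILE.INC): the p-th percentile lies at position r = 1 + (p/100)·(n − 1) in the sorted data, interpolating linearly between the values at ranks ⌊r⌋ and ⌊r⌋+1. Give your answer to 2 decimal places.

19.50

Sorted: 53, 58, 60, 63, 64, 66, 68, 68, 69, 71, 72, 73, 78, 80, 81, 83, 87, 88, 90, 92, 93, 98.
n = 22.
P25: r = 6.25; ranks 6–7 are 66, 68; interpolating gives 66.5.
P75: r = 16.75; ranks 16–17 are 83, 87; interpolating gives 86.
Difference: 86 − 66.5 = 19.5.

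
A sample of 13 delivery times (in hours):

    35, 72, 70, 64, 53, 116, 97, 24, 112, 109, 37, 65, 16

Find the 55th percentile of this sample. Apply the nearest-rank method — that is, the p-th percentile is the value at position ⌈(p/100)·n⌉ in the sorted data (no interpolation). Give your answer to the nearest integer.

Sorted: 16, 24, 35, 37, 53, 64, 65, 70, 72, 97, 109, 112, 116.
n = 13.
Position = ⌈55/100 · 13⌉ = ⌈7.15⌉ = 8.
The value at rank 8 is 70.

70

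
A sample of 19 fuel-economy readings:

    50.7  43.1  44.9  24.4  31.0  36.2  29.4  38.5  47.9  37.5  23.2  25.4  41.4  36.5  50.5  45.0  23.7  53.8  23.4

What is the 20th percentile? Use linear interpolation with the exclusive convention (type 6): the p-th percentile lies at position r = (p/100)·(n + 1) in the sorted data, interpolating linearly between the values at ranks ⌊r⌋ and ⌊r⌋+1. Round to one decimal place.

24.4

Sorted: 23.2, 23.4, 23.7, 24.4, 25.4, 29.4, 31.0, 36.2, 36.5, 37.5, 38.5, 41.4, 43.1, 44.9, 45.0, 47.9, 50.5, 50.7, 53.8.
n = 19.
r = (20/100)·(19 + 1) = 4.
r is an integer, so P20 is the value at rank 4: 24.4.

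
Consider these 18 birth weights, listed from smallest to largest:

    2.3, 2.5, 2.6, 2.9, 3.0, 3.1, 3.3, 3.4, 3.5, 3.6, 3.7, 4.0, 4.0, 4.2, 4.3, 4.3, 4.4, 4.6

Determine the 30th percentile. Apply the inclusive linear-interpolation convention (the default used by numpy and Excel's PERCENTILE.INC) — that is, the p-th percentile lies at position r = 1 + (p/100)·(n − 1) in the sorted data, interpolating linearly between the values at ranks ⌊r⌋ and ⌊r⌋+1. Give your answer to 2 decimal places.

n = 18.
r = 1 + (30/100)·(18 − 1) = 1 + 5.1 = 6.1.
Rank 6 is 3.1 and rank 7 is 3.3.
Interpolate: 3.1 + 0.1·(3.3 − 3.1) = 3.1 + 0.1·0.2 = 3.12.

3.12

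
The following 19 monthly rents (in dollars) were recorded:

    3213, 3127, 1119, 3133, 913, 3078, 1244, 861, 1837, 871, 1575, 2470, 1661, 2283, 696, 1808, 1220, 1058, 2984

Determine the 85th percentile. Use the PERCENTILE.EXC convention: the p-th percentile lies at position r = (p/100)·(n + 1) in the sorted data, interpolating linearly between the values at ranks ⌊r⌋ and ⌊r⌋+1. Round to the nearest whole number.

3127

Sorted: 696, 861, 871, 913, 1058, 1119, 1220, 1244, 1575, 1661, 1808, 1837, 2283, 2470, 2984, 3078, 3127, 3133, 3213.
n = 19.
r = (85/100)·(19 + 1) = 17.
r is an integer, so P85 is the value at rank 17: 3127.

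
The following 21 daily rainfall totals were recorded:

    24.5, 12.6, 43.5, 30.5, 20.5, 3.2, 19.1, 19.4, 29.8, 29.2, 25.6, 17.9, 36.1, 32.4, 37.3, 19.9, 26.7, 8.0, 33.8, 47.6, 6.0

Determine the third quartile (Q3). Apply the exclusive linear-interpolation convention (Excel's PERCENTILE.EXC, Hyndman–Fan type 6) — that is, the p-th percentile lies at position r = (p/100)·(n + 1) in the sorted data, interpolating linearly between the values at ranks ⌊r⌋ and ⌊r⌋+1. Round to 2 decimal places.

Sorted: 3.2, 6.0, 8.0, 12.6, 17.9, 19.1, 19.4, 19.9, 20.5, 24.5, 25.6, 26.7, 29.2, 29.8, 30.5, 32.4, 33.8, 36.1, 37.3, 43.5, 47.6.
n = 21.
r = (75/100)·(21 + 1) = 16.5.
Rank 16 is 32.4 and rank 17 is 33.8.
Interpolate: 32.4 + 0.5·(33.8 − 32.4) = 32.4 + 0.5·1.4 = 33.1.

33.10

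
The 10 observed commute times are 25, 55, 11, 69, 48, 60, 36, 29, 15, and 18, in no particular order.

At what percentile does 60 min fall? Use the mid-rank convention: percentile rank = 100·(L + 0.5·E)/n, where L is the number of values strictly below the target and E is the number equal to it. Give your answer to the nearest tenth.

85.0

Sorted: 11, 15, 18, 25, 29, 36, 48, 55, 60, 69.
Count below 60: L = 8; count equal: E = 1; n = 10.
Percentile rank = 100·(8 + 0.5·1)/10 = 100·8.5/10 = 85.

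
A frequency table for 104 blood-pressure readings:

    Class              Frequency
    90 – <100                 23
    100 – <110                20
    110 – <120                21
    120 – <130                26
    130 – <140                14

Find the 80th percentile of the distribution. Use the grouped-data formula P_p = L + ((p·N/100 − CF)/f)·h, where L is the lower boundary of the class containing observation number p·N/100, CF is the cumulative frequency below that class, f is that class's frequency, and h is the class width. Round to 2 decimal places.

127.38

N = 104; target position k = 80/100 · 104 = 83.2.
Cumulative frequencies: 23, 43, 64, 90, 104.
Observation 83.2 falls in the class 120 – <130.
L = 120, CF = 64, f = 26, h = 10.
P80 = 120 + ((83.2 − 64)/26)·10 = 120 + 7.38462 = 127.385.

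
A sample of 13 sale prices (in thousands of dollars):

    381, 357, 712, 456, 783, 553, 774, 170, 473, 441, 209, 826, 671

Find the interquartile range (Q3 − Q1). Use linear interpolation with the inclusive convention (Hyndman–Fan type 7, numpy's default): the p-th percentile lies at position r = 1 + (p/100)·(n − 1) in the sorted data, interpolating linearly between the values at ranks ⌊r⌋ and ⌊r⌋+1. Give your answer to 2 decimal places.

331.00

Sorted: 170, 209, 357, 381, 441, 456, 473, 553, 671, 712, 774, 783, 826.
n = 13.
P25: r = 4 (integer) → 381.
P75: r = 10 (integer) → 712.
Difference: 712 − 381 = 331.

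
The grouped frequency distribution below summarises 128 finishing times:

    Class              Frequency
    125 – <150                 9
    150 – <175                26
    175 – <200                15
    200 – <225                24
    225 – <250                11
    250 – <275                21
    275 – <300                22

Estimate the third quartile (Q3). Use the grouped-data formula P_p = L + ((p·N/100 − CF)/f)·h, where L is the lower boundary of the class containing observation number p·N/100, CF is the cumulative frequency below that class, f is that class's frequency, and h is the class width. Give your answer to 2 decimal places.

N = 128; target position k = 75/100 · 128 = 96.
Cumulative frequencies: 9, 35, 50, 74, 85, 106, 128.
Observation 96 falls in the class 250 – <275.
L = 250, CF = 85, f = 21, h = 25.
P75 = 250 + ((96 − 85)/21)·25 = 250 + 13.0952 = 263.095.

263.10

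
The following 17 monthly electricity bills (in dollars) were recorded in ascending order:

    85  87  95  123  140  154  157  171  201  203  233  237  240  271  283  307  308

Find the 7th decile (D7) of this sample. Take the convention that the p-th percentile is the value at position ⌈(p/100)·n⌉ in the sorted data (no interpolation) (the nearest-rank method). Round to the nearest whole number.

n = 17.
Position = ⌈70/100 · 17⌉ = ⌈11.9⌉ = 12.
The value at rank 12 is 237.

237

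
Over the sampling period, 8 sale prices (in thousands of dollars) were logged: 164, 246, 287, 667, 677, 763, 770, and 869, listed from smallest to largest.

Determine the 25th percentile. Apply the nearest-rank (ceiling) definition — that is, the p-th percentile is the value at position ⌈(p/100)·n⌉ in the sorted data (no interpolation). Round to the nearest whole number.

246

n = 8.
Position = ⌈25/100 · 8⌉ = ⌈2⌉ = 2.
The value at rank 2 is 246.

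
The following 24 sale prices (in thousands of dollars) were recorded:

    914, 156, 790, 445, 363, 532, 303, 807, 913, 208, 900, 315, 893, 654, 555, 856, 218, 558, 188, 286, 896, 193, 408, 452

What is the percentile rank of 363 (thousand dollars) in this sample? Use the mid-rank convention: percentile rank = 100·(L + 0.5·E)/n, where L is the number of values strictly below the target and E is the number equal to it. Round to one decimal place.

35.4

Sorted: 156, 188, 193, 208, 218, 286, 303, 315, 363, 408, 445, 452, 532, 555, 558, 654, 790, 807, 856, 893, 896, 900, 913, 914.
Count below 363: L = 8; count equal: E = 1; n = 24.
Percentile rank = 100·(8 + 0.5·1)/24 = 100·8.5/24 = 35.42.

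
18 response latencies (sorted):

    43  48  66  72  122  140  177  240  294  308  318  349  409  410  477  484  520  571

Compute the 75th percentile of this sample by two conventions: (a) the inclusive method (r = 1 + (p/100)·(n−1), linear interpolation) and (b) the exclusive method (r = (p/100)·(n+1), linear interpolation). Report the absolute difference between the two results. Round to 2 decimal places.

17.00

n = 18.
(a) r = 13.75; between ranks 13 (409) and 14 (410): 409.75.
(b) r = 14.25; between ranks 14 (410) and 15 (477): 426.75.
|409.75 − 426.75| = 17.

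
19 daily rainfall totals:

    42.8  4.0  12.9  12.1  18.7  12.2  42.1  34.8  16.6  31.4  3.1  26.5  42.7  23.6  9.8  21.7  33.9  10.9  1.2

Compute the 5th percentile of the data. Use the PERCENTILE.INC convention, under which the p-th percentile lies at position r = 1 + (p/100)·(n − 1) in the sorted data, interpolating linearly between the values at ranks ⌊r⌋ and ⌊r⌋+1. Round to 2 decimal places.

2.91

Sorted: 1.2, 3.1, 4.0, 9.8, 10.9, 12.1, 12.2, 12.9, 16.6, 18.7, 21.7, 23.6, 26.5, 31.4, 33.9, 34.8, 42.1, 42.7, 42.8.
n = 19.
r = 1 + (5/100)·(19 − 1) = 1 + 0.9 = 1.9.
Rank 1 is 1.2 and rank 2 is 3.1.
Interpolate: 1.2 + 0.9·(3.1 − 1.2) = 1.2 + 0.9·1.9 = 2.91.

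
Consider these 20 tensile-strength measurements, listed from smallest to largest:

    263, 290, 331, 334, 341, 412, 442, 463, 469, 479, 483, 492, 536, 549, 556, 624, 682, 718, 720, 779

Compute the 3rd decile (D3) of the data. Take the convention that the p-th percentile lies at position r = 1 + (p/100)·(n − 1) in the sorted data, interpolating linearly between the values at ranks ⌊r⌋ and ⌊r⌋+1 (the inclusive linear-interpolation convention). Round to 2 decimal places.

n = 20.
r = 1 + (30/100)·(20 − 1) = 1 + 5.7 = 6.7.
Rank 6 is 412 and rank 7 is 442.
Interpolate: 412 + 0.7·(442 − 412) = 412 + 0.7·30 = 433.

433.00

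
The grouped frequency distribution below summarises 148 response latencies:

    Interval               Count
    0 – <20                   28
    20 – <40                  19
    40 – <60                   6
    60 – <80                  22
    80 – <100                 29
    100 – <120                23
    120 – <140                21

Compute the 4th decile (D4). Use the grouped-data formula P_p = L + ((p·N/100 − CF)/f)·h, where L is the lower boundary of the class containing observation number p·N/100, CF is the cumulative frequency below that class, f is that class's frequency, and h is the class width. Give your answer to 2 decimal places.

N = 148; target position k = 40/100 · 148 = 59.2.
Cumulative frequencies: 28, 47, 53, 75, 104, 127, 148.
Observation 59.2 falls in the class 60 – <80.
L = 60, CF = 53, f = 22, h = 20.
P40 = 60 + ((59.2 − 53)/22)·20 = 60 + 5.63636 = 65.6364.

65.64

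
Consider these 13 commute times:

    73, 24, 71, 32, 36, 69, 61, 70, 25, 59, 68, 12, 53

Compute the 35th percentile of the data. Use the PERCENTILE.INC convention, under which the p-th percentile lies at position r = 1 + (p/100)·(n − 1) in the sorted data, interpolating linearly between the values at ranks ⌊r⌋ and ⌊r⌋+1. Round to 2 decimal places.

39.40

Sorted: 12, 24, 25, 32, 36, 53, 59, 61, 68, 69, 70, 71, 73.
n = 13.
r = 1 + (35/100)·(13 − 1) = 1 + 4.2 = 5.2.
Rank 5 is 36 and rank 6 is 53.
Interpolate: 36 + 0.2·(53 − 36) = 36 + 0.2·17 = 39.4.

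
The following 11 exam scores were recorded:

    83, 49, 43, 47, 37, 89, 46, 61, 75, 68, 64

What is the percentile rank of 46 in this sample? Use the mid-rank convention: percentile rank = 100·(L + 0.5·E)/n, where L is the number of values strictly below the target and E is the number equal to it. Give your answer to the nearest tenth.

Sorted: 37, 43, 46, 47, 49, 61, 64, 68, 75, 83, 89.
Count below 46: L = 2; count equal: E = 1; n = 11.
Percentile rank = 100·(2 + 0.5·1)/11 = 100·2.5/11 = 22.73.

22.7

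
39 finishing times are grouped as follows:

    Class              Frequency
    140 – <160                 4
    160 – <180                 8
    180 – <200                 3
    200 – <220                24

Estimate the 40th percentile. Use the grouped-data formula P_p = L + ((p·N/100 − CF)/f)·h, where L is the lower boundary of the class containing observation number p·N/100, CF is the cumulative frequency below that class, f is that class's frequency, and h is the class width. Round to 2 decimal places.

N = 39; target position k = 40/100 · 39 = 15.6.
Cumulative frequencies: 4, 12, 15, 39.
Observation 15.6 falls in the class 200 – <220.
L = 200, CF = 15, f = 24, h = 20.
P40 = 200 + ((15.6 − 15)/24)·20 = 200 + 0.5 = 200.5.

200.50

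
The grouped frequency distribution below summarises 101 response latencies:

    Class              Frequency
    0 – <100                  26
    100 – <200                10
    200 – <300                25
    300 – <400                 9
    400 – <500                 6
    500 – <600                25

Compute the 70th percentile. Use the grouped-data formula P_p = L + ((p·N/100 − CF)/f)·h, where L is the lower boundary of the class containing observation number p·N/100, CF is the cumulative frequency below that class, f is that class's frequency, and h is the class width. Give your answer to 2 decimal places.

411.67

N = 101; target position k = 70/100 · 101 = 70.7.
Cumulative frequencies: 26, 36, 61, 70, 76, 101.
Observation 70.7 falls in the class 400 – <500.
L = 400, CF = 70, f = 6, h = 100.
P70 = 400 + ((70.7 − 70)/6)·100 = 400 + 11.6667 = 411.667.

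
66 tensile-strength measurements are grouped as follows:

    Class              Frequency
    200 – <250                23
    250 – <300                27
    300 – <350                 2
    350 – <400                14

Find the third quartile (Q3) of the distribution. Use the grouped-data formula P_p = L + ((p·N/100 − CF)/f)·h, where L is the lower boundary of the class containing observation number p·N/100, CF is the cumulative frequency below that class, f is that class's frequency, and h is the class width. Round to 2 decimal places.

N = 66; target position k = 75/100 · 66 = 49.5.
Cumulative frequencies: 23, 50, 52, 66.
Observation 49.5 falls in the class 250 – <300.
L = 250, CF = 23, f = 27, h = 50.
P75 = 250 + ((49.5 − 23)/27)·50 = 250 + 49.0741 = 299.074.

299.07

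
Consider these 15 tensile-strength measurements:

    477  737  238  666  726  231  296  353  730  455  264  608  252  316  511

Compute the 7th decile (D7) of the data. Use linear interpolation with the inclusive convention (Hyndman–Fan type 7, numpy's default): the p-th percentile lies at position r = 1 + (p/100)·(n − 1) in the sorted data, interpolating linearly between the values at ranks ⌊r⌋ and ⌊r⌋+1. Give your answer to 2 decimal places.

Sorted: 231, 238, 252, 264, 296, 316, 353, 455, 477, 511, 608, 666, 726, 730, 737.
n = 15.
r = 1 + (70/100)·(15 − 1) = 1 + 9.8 = 10.8.
Rank 10 is 511 and rank 11 is 608.
Interpolate: 511 + 0.8·(608 − 511) = 511 + 0.8·97 = 588.6.

588.60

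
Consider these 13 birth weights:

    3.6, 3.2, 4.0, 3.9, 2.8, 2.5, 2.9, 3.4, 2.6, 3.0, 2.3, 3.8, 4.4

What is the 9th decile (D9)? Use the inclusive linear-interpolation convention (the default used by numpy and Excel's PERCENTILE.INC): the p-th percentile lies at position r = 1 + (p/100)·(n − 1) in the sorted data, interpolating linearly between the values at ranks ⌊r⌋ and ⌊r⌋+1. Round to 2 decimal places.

3.98

Sorted: 2.3, 2.5, 2.6, 2.8, 2.9, 3.0, 3.2, 3.4, 3.6, 3.8, 3.9, 4.0, 4.4.
n = 13.
r = 1 + (90/100)·(13 − 1) = 1 + 10.8 = 11.8.
Rank 11 is 3.9 and rank 12 is 4.0.
Interpolate: 3.9 + 0.8·(4.0 − 3.9) = 3.9 + 0.8·0.1 = 3.98.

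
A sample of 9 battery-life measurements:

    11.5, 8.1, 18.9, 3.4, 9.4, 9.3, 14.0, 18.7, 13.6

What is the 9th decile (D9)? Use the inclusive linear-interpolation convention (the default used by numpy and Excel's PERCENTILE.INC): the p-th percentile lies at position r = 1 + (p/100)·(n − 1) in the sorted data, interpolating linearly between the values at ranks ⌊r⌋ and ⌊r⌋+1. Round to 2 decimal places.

Sorted: 3.4, 8.1, 9.3, 9.4, 11.5, 13.6, 14.0, 18.7, 18.9.
n = 9.
r = 1 + (90/100)·(9 − 1) = 1 + 7.2 = 8.2.
Rank 8 is 18.7 and rank 9 is 18.9.
Interpolate: 18.7 + 0.2·(18.9 − 18.7) = 18.7 + 0.2·0.2 = 18.74.

18.74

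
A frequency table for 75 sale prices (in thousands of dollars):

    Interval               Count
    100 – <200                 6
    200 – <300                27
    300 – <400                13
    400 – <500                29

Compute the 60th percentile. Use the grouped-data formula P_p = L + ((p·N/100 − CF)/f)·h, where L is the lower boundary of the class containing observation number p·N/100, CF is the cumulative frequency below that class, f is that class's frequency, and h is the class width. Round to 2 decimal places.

392.31

N = 75; target position k = 60/100 · 75 = 45.
Cumulative frequencies: 6, 33, 46, 75.
Observation 45 falls in the class 300 – <400.
L = 300, CF = 33, f = 13, h = 100.
P60 = 300 + ((45 − 33)/13)·100 = 300 + 92.3077 = 392.308.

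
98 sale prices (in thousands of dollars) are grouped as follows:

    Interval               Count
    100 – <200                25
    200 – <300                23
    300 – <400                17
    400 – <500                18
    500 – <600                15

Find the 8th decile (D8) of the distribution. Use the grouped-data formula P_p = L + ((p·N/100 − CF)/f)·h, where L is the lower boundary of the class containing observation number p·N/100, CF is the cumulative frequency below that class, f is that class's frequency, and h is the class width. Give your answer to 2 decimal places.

N = 98; target position k = 80/100 · 98 = 78.4.
Cumulative frequencies: 25, 48, 65, 83, 98.
Observation 78.4 falls in the class 400 – <500.
L = 400, CF = 65, f = 18, h = 100.
P80 = 400 + ((78.4 − 65)/18)·100 = 400 + 74.4444 = 474.444.

474.44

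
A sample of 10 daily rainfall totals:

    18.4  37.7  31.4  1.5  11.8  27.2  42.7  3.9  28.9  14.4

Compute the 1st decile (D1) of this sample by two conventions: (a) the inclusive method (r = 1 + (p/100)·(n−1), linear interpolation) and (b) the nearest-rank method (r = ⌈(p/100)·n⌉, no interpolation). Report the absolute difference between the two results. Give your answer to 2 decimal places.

Sorted: 1.5, 3.9, 11.8, 14.4, 18.4, 27.2, 28.9, 31.4, 37.7, 42.7.
n = 10.
(a) r = 1.9; between ranks 1 (1.5) and 2 (3.9): 3.66.
(b) the nearest-rank method: rank 1 → 1.5.
|3.66 − 1.5| = 2.16.

2.16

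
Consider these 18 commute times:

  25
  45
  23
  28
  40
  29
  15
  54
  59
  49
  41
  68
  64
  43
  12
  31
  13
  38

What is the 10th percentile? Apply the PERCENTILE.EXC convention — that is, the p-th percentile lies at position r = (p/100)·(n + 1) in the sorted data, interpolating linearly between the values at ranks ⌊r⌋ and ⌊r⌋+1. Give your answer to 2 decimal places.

12.90

Sorted: 12, 13, 15, 23, 25, 28, 29, 31, 38, 40, 41, 43, 45, 49, 54, 59, 64, 68.
n = 18.
r = (10/100)·(18 + 1) = 1.9.
Rank 1 is 12 and rank 2 is 13.
Interpolate: 12 + 0.9·(13 − 12) = 12 + 0.9·1 = 12.9.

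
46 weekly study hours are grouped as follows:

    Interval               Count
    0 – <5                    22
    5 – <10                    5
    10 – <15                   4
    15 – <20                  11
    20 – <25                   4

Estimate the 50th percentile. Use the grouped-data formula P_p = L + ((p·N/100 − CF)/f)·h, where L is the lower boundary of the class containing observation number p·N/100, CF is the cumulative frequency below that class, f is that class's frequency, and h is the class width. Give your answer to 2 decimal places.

N = 46; target position k = 50/100 · 46 = 23.
Cumulative frequencies: 22, 27, 31, 42, 46.
Observation 23 falls in the class 5 – <10.
L = 5, CF = 22, f = 5, h = 5.
P50 = 5 + ((23 − 22)/5)·5 = 5 + 1 = 6.

6.00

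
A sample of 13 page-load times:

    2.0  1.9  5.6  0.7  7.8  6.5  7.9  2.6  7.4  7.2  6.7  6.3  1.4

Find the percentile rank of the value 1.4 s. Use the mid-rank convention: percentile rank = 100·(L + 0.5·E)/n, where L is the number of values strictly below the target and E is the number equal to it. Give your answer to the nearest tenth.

11.5

Sorted: 0.7, 1.4, 1.9, 2.0, 2.6, 5.6, 6.3, 6.5, 6.7, 7.2, 7.4, 7.8, 7.9.
Count below 1.4: L = 1; count equal: E = 1; n = 13.
Percentile rank = 100·(1 + 0.5·1)/13 = 100·1.5/13 = 11.54.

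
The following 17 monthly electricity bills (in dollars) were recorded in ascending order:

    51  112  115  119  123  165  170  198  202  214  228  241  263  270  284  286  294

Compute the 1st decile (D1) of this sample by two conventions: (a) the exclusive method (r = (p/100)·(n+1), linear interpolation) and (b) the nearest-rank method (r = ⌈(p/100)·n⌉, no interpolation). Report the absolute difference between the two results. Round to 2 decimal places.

n = 17.
(a) r = 1.8; between ranks 1 (51) and 2 (112): 99.8.
(b) the nearest-rank method: rank 2 → 112.
|99.8 − 112| = 12.2.

12.20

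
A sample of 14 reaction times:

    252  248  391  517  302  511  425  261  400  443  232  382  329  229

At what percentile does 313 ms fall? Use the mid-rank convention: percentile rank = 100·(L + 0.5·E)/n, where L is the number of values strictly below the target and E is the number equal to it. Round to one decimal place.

42.9

Sorted: 229, 232, 248, 252, 261, 302, 329, 382, 391, 400, 425, 443, 511, 517.
Count below 313: L = 6; count equal: E = 0; n = 14.
Percentile rank = 100·(6 + 0.5·0)/14 = 100·6/14 = 42.86.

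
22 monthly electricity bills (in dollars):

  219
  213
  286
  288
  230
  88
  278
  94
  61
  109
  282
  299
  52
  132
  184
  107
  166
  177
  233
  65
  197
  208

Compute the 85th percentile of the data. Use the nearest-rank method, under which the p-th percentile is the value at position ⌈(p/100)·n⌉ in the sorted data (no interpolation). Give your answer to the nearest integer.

282

Sorted: 52, 61, 65, 88, 94, 107, 109, 132, 166, 177, 184, 197, 208, 213, 219, 230, 233, 278, 282, 286, 288, 299.
n = 22.
Position = ⌈85/100 · 22⌉ = ⌈18.7⌉ = 19.
The value at rank 19 is 282.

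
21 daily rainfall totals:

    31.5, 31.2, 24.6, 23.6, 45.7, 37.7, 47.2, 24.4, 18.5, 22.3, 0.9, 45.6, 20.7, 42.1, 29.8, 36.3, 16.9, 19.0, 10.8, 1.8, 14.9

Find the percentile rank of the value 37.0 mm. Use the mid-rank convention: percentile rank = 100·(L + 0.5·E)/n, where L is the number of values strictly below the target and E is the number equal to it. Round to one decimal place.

76.2

Sorted: 0.9, 1.8, 10.8, 14.9, 16.9, 18.5, 19.0, 20.7, 22.3, 23.6, 24.4, 24.6, 29.8, 31.2, 31.5, 36.3, 37.7, 42.1, 45.6, 45.7, 47.2.
Count below 37.0: L = 16; count equal: E = 0; n = 21.
Percentile rank = 100·(16 + 0.5·0)/21 = 100·16/21 = 76.19.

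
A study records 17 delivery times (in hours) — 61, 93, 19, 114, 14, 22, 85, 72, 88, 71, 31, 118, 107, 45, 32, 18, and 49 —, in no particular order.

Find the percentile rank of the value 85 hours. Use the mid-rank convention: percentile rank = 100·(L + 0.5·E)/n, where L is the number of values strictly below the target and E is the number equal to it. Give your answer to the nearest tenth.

Sorted: 14, 18, 19, 22, 31, 32, 45, 49, 61, 71, 72, 85, 88, 93, 107, 114, 118.
Count below 85: L = 11; count equal: E = 1; n = 17.
Percentile rank = 100·(11 + 0.5·1)/17 = 100·11.5/17 = 67.65.

67.6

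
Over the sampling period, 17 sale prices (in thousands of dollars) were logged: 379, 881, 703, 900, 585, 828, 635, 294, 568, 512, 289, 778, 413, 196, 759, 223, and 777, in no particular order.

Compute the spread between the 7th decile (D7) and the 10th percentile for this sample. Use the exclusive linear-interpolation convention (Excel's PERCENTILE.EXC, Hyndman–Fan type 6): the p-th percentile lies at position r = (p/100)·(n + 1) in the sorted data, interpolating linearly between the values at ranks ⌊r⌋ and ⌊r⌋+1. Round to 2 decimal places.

552.20

Sorted: 196, 223, 289, 294, 379, 413, 512, 568, 585, 635, 703, 759, 777, 778, 828, 881, 900.
n = 17.
P10: r = 1.8; ranks 1–2 are 196, 223; interpolating gives 217.6.
P70: r = 12.6; ranks 12–13 are 759, 777; interpolating gives 769.8.
Difference: 769.8 − 217.6 = 552.2.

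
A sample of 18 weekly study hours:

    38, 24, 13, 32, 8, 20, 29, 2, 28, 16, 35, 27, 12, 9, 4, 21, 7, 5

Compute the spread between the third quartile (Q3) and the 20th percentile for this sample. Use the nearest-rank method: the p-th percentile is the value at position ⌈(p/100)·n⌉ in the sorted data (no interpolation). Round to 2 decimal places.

21.00

Sorted: 2, 4, 5, 7, 8, 9, 12, 13, 16, 20, 21, 24, 27, 28, 29, 32, 35, 38.
n = 18.
P20: rank ⌈20/100·18⌉ = 4 → 7.
P75: rank ⌈75/100·18⌉ = 14 → 28.
Difference: 28 − 7 = 21.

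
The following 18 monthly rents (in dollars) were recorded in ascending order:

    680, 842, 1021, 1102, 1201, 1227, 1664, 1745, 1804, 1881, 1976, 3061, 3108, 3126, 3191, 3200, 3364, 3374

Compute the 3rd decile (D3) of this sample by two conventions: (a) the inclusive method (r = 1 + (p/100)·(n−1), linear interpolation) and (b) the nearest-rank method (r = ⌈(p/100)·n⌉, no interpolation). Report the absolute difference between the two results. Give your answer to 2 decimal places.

n = 18.
(a) r = 6.1; between ranks 6 (1227) and 7 (1664): 1270.7.
(b) the nearest-rank method: rank 6 → 1227.
|1270.7 − 1227| = 43.7.

43.70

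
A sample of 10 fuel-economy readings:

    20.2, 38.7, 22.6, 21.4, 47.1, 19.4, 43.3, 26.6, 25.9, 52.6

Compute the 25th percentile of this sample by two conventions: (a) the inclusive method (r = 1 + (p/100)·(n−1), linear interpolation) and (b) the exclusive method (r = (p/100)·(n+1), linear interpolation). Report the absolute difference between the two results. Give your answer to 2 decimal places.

Sorted: 19.4, 20.2, 21.4, 22.6, 25.9, 26.6, 38.7, 43.3, 47.1, 52.6.
n = 10.
(a) r = 3.25; between ranks 3 (21.4) and 4 (22.6): 21.7.
(b) r = 2.75; between ranks 2 (20.2) and 3 (21.4): 21.1.
|21.7 − 21.1| = 0.6.

0.60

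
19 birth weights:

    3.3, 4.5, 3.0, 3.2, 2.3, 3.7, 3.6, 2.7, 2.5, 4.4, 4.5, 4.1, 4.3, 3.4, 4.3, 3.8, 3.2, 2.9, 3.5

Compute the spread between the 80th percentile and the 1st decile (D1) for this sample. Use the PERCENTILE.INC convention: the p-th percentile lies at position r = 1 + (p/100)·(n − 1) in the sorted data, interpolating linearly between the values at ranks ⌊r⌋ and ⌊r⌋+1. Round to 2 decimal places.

1.64

Sorted: 2.3, 2.5, 2.7, 2.9, 3.0, 3.2, 3.2, 3.3, 3.4, 3.5, 3.6, 3.7, 3.8, 4.1, 4.3, 4.3, 4.4, 4.5, 4.5.
n = 19.
P10: r = 2.8; ranks 2–3 are 2.5, 2.7; interpolating gives 2.66.
P80: r = 15.4; ranks 15–16 are 4.3, 4.3; interpolating gives 4.3.
Difference: 4.3 − 2.66 = 1.64.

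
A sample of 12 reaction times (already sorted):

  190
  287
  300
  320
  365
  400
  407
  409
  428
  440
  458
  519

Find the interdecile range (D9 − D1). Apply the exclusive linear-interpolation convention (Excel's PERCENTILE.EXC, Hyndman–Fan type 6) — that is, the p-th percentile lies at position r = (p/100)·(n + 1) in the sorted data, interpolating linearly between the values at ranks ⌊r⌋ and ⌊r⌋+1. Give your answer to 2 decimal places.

281.60

n = 12.
P10: r = 1.3; ranks 1–2 are 190, 287; interpolating gives 219.1.
P90: r = 11.7; ranks 11–12 are 458, 519; interpolating gives 500.7.
Difference: 500.7 − 219.1 = 281.6.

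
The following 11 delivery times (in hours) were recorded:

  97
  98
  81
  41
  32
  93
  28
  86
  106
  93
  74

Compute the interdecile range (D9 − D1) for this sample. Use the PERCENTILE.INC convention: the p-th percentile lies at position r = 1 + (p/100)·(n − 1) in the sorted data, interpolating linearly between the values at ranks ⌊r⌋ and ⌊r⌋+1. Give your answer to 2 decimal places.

66.00

Sorted: 28, 32, 41, 74, 81, 86, 93, 93, 97, 98, 106.
n = 11.
P10: r = 2 (integer) → 32.
P90: r = 10 (integer) → 98.
Difference: 98 − 32 = 66.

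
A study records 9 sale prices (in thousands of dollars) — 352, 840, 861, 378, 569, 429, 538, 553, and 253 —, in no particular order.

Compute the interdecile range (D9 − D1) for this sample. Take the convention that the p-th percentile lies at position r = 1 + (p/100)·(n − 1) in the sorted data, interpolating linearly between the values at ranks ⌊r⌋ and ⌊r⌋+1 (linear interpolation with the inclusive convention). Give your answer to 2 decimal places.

Sorted: 253, 352, 378, 429, 538, 553, 569, 840, 861.
n = 9.
P10: r = 1.8; ranks 1–2 are 253, 352; interpolating gives 332.2.
P90: r = 8.2; ranks 8–9 are 840, 861; interpolating gives 844.2.
Difference: 844.2 − 332.2 = 512.

512.00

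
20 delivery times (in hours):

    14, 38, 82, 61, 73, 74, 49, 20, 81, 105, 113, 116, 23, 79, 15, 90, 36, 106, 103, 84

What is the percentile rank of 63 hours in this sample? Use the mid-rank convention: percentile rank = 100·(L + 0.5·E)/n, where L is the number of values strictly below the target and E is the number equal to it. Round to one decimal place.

Sorted: 14, 15, 20, 23, 36, 38, 49, 61, 73, 74, 79, 81, 82, 84, 90, 103, 105, 106, 113, 116.
Count below 63: L = 8; count equal: E = 0; n = 20.
Percentile rank = 100·(8 + 0.5·0)/20 = 100·8/20 = 40.

40.0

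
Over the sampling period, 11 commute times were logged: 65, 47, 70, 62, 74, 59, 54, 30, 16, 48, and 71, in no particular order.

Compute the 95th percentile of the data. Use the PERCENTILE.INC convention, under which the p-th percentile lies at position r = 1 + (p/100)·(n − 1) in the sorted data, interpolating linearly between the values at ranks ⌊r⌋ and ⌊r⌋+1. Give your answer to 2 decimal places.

Sorted: 16, 30, 47, 48, 54, 59, 62, 65, 70, 71, 74.
n = 11.
r = 1 + (95/100)·(11 − 1) = 1 + 9.5 = 10.5.
Rank 10 is 71 and rank 11 is 74.
Interpolate: 71 + 0.5·(74 − 71) = 71 + 0.5·3 = 72.5.

72.50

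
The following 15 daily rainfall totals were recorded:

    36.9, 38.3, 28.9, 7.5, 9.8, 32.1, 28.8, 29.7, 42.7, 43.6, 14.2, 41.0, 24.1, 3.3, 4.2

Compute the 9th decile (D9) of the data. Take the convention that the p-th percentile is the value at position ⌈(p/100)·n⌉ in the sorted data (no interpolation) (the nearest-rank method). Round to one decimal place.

Sorted: 3.3, 4.2, 7.5, 9.8, 14.2, 24.1, 28.8, 28.9, 29.7, 32.1, 36.9, 38.3, 41.0, 42.7, 43.6.
n = 15.
Position = ⌈90/100 · 15⌉ = ⌈13.5⌉ = 14.
The value at rank 14 is 42.7.

42.7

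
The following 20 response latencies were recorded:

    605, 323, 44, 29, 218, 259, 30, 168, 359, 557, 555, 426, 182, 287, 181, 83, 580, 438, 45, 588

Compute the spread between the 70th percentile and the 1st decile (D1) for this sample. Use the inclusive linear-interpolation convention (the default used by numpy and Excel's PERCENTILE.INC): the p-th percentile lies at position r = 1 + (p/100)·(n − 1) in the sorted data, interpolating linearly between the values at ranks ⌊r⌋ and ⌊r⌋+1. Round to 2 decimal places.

387.00

Sorted: 29, 30, 44, 45, 83, 168, 181, 182, 218, 259, 287, 323, 359, 426, 438, 555, 557, 580, 588, 605.
n = 20.
P10: r = 2.9; ranks 2–3 are 30, 44; interpolating gives 42.6.
P70: r = 14.3; ranks 14–15 are 426, 438; interpolating gives 429.6.
Difference: 429.6 − 42.6 = 387.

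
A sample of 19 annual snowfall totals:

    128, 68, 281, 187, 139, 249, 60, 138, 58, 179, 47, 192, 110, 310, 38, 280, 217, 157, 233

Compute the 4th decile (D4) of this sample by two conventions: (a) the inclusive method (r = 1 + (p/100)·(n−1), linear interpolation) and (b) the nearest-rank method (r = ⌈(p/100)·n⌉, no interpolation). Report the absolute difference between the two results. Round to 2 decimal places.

Sorted: 38, 47, 58, 60, 68, 110, 128, 138, 139, 157, 179, 187, 192, 217, 233, 249, 280, 281, 310.
n = 19.
(a) r = 8.2; between ranks 8 (138) and 9 (139): 138.2.
(b) the nearest-rank method: rank 8 → 138.
|138.2 − 138| = 0.2.

0.20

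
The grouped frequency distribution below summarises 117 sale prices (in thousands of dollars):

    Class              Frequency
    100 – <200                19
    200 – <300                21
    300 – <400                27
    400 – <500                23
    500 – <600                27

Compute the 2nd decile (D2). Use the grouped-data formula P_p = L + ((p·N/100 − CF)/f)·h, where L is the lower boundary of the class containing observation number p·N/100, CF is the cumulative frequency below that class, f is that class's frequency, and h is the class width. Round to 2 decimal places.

N = 117; target position k = 20/100 · 117 = 23.4.
Cumulative frequencies: 19, 40, 67, 90, 117.
Observation 23.4 falls in the class 200 – <300.
L = 200, CF = 19, f = 21, h = 100.
P20 = 200 + ((23.4 − 19)/21)·100 = 200 + 20.9524 = 220.952.

220.95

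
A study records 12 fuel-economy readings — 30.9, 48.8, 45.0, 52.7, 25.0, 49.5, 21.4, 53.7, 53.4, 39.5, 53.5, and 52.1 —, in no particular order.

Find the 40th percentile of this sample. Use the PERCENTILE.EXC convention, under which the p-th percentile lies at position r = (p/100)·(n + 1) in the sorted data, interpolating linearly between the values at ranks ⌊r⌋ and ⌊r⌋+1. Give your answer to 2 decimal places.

Sorted: 21.4, 25.0, 30.9, 39.5, 45.0, 48.8, 49.5, 52.1, 52.7, 53.4, 53.5, 53.7.
n = 12.
r = (40/100)·(12 + 1) = 5.2.
Rank 5 is 45.0 and rank 6 is 48.8.
Interpolate: 45.0 + 0.2·(48.8 − 45.0) = 45.0 + 0.2·3.8 = 45.76.

45.76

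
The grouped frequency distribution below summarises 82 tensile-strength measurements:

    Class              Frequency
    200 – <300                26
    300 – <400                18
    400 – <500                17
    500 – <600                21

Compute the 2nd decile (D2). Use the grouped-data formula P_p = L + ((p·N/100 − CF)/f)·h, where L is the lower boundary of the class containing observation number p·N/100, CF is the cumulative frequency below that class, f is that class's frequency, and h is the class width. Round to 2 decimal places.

263.08

N = 82; target position k = 20/100 · 82 = 16.4.
Cumulative frequencies: 26, 44, 61, 82.
Observation 16.4 falls in the class 200 – <300.
L = 200, CF = 0, f = 26, h = 100.
P20 = 200 + ((16.4 − 0)/26)·100 = 200 + 63.0769 = 263.077.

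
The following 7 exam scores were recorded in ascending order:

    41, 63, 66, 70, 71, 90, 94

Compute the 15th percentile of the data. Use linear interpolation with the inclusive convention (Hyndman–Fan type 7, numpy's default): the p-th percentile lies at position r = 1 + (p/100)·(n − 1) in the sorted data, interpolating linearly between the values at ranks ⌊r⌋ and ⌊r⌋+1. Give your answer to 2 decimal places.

n = 7.
r = 1 + (15/100)·(7 − 1) = 1 + 0.9 = 1.9.
Rank 1 is 41 and rank 2 is 63.
Interpolate: 41 + 0.9·(63 − 41) = 41 + 0.9·22 = 60.8.

60.80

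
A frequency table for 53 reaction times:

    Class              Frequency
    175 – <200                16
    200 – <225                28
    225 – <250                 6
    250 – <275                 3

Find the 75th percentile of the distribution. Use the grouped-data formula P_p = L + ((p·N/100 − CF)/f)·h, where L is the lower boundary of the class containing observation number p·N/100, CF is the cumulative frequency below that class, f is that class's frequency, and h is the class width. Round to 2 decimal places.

221.21

N = 53; target position k = 75/100 · 53 = 39.75.
Cumulative frequencies: 16, 44, 50, 53.
Observation 39.75 falls in the class 200 – <225.
L = 200, CF = 16, f = 28, h = 25.
P75 = 200 + ((39.75 − 16)/28)·25 = 200 + 21.2054 = 221.205.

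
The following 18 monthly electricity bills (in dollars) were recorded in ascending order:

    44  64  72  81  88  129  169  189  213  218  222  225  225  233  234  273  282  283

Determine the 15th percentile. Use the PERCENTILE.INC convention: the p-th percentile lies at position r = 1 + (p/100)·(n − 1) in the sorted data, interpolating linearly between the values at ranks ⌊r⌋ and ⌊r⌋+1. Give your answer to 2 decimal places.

n = 18.
r = 1 + (15/100)·(18 − 1) = 1 + 2.55 = 3.55.
Rank 3 is 72 and rank 4 is 81.
Interpolate: 72 + 0.55·(81 − 72) = 72 + 0.55·9 = 76.95.

76.95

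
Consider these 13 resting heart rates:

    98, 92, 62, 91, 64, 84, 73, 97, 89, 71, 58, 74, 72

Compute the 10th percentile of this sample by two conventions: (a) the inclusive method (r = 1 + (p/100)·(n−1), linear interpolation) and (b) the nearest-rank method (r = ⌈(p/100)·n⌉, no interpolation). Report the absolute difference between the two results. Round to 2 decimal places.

Sorted: 58, 62, 64, 71, 72, 73, 74, 84, 89, 91, 92, 97, 98.
n = 13.
(a) r = 2.2; between ranks 2 (62) and 3 (64): 62.4.
(b) the nearest-rank method: rank 2 → 62.
|62.4 − 62| = 0.4.

0.40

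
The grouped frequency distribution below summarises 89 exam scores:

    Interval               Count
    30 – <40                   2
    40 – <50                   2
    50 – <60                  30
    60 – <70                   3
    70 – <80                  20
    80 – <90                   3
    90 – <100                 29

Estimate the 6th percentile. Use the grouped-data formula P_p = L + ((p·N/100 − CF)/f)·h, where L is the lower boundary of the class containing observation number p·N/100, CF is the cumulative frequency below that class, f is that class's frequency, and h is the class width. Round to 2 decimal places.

50.45

N = 89; target position k = 6/100 · 89 = 5.34.
Cumulative frequencies: 2, 4, 34, 37, 57, 60, 89.
Observation 5.34 falls in the class 50 – <60.
L = 50, CF = 4, f = 30, h = 10.
P6 = 50 + ((5.34 − 4)/30)·10 = 50 + 0.446667 = 50.4467.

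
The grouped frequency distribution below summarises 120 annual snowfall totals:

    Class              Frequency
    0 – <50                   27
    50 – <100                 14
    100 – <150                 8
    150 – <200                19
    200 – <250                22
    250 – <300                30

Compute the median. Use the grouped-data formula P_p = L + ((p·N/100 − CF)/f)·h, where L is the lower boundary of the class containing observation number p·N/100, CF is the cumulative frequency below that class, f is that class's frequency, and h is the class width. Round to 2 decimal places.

178.95

N = 120; target position k = 50/100 · 120 = 60.
Cumulative frequencies: 27, 41, 49, 68, 90, 120.
Observation 60 falls in the class 150 – <200.
L = 150, CF = 49, f = 19, h = 50.
P50 = 150 + ((60 − 49)/19)·50 = 150 + 28.9474 = 178.947.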